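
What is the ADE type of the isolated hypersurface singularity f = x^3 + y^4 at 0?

The Hessian of f at 0 is [[0, 0], [0, 0]] with rank 0, so corank 2. A Groebner basis of the Jacobian ideal J(f) in C{x,y} is {y^3, x^2}; counting standard monomials gives mu = 6. Corank 2; j^3 = x^3 is a perfect cube, so E-series; the 4-jet and mu = 6 give E_6.

E_6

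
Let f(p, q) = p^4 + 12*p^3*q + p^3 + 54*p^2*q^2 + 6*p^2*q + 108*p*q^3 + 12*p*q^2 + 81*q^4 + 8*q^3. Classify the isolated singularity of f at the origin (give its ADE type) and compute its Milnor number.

The Hessian of f at 0 has rank 0. Corank 2; j^3 = (p + 2*q)^3 is a perfect cube, so E-series; the 4-jet and mu = 6 give E_6.

Type E_6, Milnor number mu = 6.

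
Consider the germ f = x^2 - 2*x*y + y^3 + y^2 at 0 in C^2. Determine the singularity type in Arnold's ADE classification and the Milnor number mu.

Type A_2, Milnor number mu = 2.

The Hessian of f at 0 is [[2, -2], [-2, 2]] with rank 1, so corank 1. A Groebner basis of the Jacobian ideal J(f) in C{x,y} is {y^2, x - y}; counting standard monomials gives mu = 2. Corank 1: A-series; mu = 2 gives A_2.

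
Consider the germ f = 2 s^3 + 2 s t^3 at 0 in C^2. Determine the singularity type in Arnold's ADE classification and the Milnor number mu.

Type E_7, Milnor number mu = 7.

The Hessian of f at 0 has rank 0. Corank 2; j^3 = 2*s^3 is a perfect cube, so E-series; the 4-jet and mu = 7 give E_7.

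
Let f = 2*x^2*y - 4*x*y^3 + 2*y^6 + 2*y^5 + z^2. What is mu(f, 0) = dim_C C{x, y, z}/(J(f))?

The Hessian of f at 0 has rank 1. Corank 2; j^3 = 2*x^2*y has shape L^2 M (L != M), so D-series; mu = 7 gives D_7.

7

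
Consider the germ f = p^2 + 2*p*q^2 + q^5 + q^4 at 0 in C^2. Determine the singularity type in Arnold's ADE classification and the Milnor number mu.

Type A4, Milnor number mu = 4.

The Hessian of f at 0 has rank 1. Corank 1: A-series; mu = 4 gives A_4.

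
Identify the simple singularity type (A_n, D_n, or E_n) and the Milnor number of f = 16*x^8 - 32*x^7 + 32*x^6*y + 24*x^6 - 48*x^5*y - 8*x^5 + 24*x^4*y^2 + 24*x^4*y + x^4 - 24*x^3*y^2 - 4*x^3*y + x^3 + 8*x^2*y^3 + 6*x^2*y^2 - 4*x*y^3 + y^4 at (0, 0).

Type E6, Milnor number mu = 6.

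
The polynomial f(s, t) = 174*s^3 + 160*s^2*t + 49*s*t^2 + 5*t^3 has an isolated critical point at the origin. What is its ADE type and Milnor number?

Type D_4, Milnor number mu = 4.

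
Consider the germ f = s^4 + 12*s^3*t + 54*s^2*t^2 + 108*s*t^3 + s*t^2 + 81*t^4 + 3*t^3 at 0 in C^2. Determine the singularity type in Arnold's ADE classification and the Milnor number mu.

Type D_{5}, Milnor number mu = 5.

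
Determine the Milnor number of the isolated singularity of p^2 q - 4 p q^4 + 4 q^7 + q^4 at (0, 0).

The Hessian of f at 0 is [[0, 0], [0, 0]] with rank 0, so corank 2. A Groebner basis of the Jacobian ideal J(f) in C{p,q} is {p^3, p^2/4 + q^3, p*q}; counting standard monomials gives mu = 5. Corank 2; j^3 = p^2*q has shape L^2 M (L != M), so D-series; mu = 5 gives D_5.

5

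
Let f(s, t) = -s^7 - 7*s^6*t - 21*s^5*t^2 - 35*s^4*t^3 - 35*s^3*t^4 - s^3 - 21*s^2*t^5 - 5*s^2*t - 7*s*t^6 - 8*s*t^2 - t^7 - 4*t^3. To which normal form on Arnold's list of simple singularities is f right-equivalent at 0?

The Hessian of f at 0 is [[0, 0], [0, 0]] with rank 0, so corank 2. A Groebner basis of the Jacobian ideal J(f) in C{s,t} is {s*t/7 + t^6 + 2*t^2/7, s*t^2 + 2*t^3, s^2 + 3*s*t + 2*t^2}; counting standard monomials gives mu = 8. Corank 2; j^3 = -(s + t)*(s + 2*t)^2 has shape L^2 M (L != M), so D-series; mu = 8 gives D_8.

D8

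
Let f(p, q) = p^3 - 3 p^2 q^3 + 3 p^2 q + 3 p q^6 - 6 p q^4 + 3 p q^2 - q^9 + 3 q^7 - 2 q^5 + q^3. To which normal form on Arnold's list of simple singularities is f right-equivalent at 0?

E_8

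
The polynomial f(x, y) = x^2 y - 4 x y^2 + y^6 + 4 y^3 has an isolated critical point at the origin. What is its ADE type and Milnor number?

The Hessian of f at 0 is [[0, 0], [0, 0]] with rank 0, so corank 2. A Groebner basis of the Jacobian ideal J(f) in C{x,y} is {x^2/6 + y^5 - 2*y^2/3, x^3 - 8*y^3, x*y - 2*y^2}; counting standard monomials gives mu = 7. Corank 2; j^3 = y*(x - 2*y)^2 has shape L^2 M (L != M), so D-series; mu = 7 gives D_7.

Type D7, Milnor number mu = 7.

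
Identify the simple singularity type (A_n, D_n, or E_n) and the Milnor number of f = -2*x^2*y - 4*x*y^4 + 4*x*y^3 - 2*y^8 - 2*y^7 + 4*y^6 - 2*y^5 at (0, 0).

The Hessian of f at 0 has rank 0. Corank 2; j^3 = -2*x^2*y has shape L^2 M (L != M), so D-series; mu = 9 gives D_9.

Type D_{9}, Milnor number mu = 9.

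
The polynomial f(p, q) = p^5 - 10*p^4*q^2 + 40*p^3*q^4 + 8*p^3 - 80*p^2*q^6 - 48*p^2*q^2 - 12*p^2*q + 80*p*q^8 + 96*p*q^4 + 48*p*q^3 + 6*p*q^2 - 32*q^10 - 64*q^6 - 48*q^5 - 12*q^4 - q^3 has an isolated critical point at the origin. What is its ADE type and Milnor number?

Type E_{8}, Milnor number mu = 8.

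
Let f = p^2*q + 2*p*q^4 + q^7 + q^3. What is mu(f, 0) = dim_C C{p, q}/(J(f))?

4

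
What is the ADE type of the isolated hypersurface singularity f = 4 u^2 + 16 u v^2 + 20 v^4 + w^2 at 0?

The Hessian of f at 0 is [[8, 0, 0], [0, 0, 0], [0, 0, 2]] with rank 2, so corank 1. A Groebner basis of the Jacobian ideal J(f) in C{u,v,w} is {u^2, u*v, u/2 + v^2, w}; counting standard monomials gives mu = 3. Corank 1: A-series; mu = 3 gives A_3.

A_{3}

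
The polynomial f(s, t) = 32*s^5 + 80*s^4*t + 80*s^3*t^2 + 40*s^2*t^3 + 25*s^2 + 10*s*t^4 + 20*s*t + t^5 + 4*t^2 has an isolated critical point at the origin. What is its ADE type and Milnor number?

Type A_4, Milnor number mu = 4.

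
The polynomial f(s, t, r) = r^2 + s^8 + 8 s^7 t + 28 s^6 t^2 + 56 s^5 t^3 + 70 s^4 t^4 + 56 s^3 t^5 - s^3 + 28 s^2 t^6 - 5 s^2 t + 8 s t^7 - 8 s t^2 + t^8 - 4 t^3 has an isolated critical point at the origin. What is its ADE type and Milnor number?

Type D_9, Milnor number mu = 9.

The Hessian of f at 0 has rank 1. Corank 2; j^3 = -(s + t)*(s + 2*t)^2 has shape L^2 M (L != M), so D-series; mu = 9 gives D_9.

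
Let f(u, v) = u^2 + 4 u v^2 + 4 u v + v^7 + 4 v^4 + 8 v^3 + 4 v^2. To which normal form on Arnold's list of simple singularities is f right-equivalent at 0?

A_{6}

The Hessian of f at 0 is [[2, 4], [4, 8]] with rank 1, so corank 1. A Groebner basis of the Jacobian ideal J(f) in C{u,v} is {u^3 + 6*u^2*v - 6*u^2 - 16*u*v + 4*u + 8*v, u/2 + v^2 + v}; counting standard monomials gives mu = 6. Corank 1: A-series; mu = 6 gives A_6.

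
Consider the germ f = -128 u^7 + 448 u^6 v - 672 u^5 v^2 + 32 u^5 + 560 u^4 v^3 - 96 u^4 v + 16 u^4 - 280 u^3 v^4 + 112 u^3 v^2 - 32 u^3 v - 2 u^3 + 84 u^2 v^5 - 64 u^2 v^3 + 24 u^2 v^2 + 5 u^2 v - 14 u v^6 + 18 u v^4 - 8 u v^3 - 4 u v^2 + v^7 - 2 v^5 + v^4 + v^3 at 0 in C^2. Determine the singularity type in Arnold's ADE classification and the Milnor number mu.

The Hessian of f at 0 is [[0, 0], [0, 0]] with rank 0, so corank 2. A Groebner basis of the Jacobian ideal J(f) in C{u,v} is {u*v^2 + u*v/8 - v^2/8, u*v/8 + v^3 - v^2/8, u^2 - 3*u*v/2 + v^2/2}; counting standard monomials gives mu = 5. Corank 2; j^3 = -(u - v)^2*(2*u - v) has shape L^2 M (L != M), so D-series; mu = 5 gives D_5.

Type D5, Milnor number mu = 5.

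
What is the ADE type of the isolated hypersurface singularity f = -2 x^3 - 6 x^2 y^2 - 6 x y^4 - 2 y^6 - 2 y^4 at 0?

E_{6}

The Hessian of f at 0 has rank 0. Corank 2; j^3 = -2*x^3 is a perfect cube, so E-series; the 4-jet and mu = 6 give E_6.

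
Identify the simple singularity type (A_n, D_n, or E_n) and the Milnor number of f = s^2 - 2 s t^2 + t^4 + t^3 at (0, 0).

The Hessian of f at 0 is [[2, 0], [0, 0]] with rank 1, so corank 1. A Groebner basis of the Jacobian ideal J(f) in C{s,t} is {t^2, s}; counting standard monomials gives mu = 2. Corank 1: A-series; mu = 2 gives A_2.

Type A2, Milnor number mu = 2.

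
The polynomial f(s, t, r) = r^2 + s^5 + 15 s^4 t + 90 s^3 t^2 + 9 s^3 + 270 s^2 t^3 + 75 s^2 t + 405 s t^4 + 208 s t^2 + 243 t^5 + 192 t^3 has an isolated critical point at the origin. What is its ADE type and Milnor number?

The Hessian of f at 0 has rank 1. Corank 2; j^3 = (s + 3*t)*(3*s + 8*t)^2 has shape L^2 M (L != M), so D-series; mu = 6 gives D_6.

Type D6, Milnor number mu = 6.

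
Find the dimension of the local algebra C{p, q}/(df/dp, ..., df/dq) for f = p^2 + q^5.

The Hessian of f at 0 has rank 1. Corank 1: A-series; mu = 4 gives A_4.

4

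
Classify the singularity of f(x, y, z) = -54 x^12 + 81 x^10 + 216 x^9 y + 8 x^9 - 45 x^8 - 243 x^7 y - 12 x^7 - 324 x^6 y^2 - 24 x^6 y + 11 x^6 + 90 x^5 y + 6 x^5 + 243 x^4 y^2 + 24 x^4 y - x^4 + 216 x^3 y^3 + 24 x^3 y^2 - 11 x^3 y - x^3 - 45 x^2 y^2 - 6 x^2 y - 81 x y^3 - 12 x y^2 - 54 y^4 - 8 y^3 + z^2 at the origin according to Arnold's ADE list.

E_7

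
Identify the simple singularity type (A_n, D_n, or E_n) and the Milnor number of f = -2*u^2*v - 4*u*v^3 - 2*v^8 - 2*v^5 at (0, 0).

The Hessian of f at 0 is [[0, 0], [0, 0]] with rank 0, so corank 2. A Groebner basis of the Jacobian ideal J(f) in C{u,v} is {u^4, u^3*v - u^2/8 - u*v^2/8, u^3 + u^2*v^2, u*v + v^3}; counting standard monomials gives mu = 9. Corank 2; j^3 = -2*u^2*v has shape L^2 M (L != M), so D-series; mu = 9 gives D_9.

Type D_{9}, Milnor number mu = 9.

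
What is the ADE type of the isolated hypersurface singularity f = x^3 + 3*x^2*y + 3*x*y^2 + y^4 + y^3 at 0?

E6

The Hessian of f at 0 has rank 0. Corank 2; j^3 = (x + y)^3 is a perfect cube, so E-series; the 4-jet and mu = 6 give E_6.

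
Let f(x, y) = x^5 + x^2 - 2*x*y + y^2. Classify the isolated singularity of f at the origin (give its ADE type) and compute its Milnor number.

Type A_4, Milnor number mu = 4.

The Hessian of f at 0 has rank 1. Corank 1: A-series; mu = 4 gives A_4.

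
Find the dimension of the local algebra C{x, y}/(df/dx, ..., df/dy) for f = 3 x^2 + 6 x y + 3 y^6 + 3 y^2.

The Hessian of f at 0 has rank 1. Corank 1: A-series; mu = 5 gives A_5.

5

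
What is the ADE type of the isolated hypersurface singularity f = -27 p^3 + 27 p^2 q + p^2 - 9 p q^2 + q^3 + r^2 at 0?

The Hessian of f at 0 is [[2, 0, 0], [0, 0, 0], [0, 0, 2]] with rank 2, so corank 1. A Groebner basis of the Jacobian ideal J(f) in C{p,q,r} is {q^2, p, r}; counting standard monomials gives mu = 2. Corank 1: A-series; mu = 2 gives A_2.

A2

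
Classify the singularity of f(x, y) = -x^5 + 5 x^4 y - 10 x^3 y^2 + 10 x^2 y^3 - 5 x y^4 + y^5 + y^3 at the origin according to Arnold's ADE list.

E8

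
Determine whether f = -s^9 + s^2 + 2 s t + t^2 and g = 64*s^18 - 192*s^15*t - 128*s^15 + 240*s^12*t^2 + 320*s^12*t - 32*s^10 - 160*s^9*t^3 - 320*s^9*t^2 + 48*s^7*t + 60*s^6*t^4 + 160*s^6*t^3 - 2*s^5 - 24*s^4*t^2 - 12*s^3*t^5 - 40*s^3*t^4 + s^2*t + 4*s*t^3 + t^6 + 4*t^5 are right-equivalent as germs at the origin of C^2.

The Hessian of f at 0 is [[2, 2], [2, 2]] with rank 1, so corank 1. A Groebner basis of the Jacobian ideal J(f) in C{s,t} is {t^8, s + t}; counting standard monomials gives mu = 8. Corank 1: A-series; mu = 8 gives A_8. The Hessian of g at 0 is [[0, 0], [0, 0]] with rank 0, so corank 2. A Groebner basis of the Jacobian ideal J(g) in C{s,t} is {s^3, s^2*t + 2*s^2/3 + 4*s*t^2/3, s*t/2 + t^3}; counting standard monomials gives mu = 7. Corank 2; j^3 = s^2*t has shape L^2 M (L != M), so D-series; mu = 7 gives D_7. f is A_8 but g is D_7, hence not right-equivalent.

No.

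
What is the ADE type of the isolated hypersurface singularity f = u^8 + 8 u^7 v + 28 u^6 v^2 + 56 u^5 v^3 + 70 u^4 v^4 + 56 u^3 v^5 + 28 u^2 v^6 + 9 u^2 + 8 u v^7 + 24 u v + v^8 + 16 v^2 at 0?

The Hessian of f at 0 is [[18, 24], [24, 32]] with rank 1, so corank 1. A Groebner basis of the Jacobian ideal J(f) in C{u,v} is {v^7, u + 4*v/3}; counting standard monomials gives mu = 7. Corank 1: A-series; mu = 7 gives A_7.

A_7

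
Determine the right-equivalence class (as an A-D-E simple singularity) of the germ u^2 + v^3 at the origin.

The Hessian of f at 0 has rank 1. Corank 1: A-series; mu = 2 gives A_2.

A_2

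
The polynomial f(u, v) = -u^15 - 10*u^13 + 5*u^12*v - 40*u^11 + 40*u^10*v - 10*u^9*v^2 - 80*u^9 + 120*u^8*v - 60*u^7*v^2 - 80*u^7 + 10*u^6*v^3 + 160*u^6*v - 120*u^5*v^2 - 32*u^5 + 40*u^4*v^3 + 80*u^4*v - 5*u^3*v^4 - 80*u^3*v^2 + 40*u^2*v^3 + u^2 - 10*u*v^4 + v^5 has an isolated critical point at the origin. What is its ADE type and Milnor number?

Type A_{4}, Milnor number mu = 4.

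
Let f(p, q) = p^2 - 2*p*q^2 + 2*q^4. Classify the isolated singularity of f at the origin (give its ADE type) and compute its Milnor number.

The Hessian of f at 0 is [[2, 0], [0, 0]] with rank 1, so corank 1. A Groebner basis of the Jacobian ideal J(f) in C{p,q} is {p^2, p*q, -p + q^2}; counting standard monomials gives mu = 3. Corank 1: A-series; mu = 3 gives A_3.

Type A_{3}, Milnor number mu = 3.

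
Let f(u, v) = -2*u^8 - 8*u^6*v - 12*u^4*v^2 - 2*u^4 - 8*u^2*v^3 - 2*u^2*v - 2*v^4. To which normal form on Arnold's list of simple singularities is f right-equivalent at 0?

The Hessian of f at 0 has rank 0. Corank 2; j^3 = -2*u^2*v has shape L^2 M (L != M), so D-series; mu = 5 gives D_5.

D_5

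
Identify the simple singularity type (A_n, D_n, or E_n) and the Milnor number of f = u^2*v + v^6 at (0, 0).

Type D7, Milnor number mu = 7.

The Hessian of f at 0 has rank 0. Corank 2; j^3 = u^2*v has shape L^2 M (L != M), so D-series; mu = 7 gives D_7.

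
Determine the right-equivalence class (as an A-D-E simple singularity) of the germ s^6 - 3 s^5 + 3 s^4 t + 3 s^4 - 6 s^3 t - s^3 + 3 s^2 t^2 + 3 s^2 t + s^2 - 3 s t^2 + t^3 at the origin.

A2

The Hessian of f at 0 is [[2, 0], [0, 0]] with rank 1, so corank 1. A Groebner basis of the Jacobian ideal J(f) in C{s,t} is {t^2, s}; counting standard monomials gives mu = 2. Corank 1: A-series; mu = 2 gives A_2.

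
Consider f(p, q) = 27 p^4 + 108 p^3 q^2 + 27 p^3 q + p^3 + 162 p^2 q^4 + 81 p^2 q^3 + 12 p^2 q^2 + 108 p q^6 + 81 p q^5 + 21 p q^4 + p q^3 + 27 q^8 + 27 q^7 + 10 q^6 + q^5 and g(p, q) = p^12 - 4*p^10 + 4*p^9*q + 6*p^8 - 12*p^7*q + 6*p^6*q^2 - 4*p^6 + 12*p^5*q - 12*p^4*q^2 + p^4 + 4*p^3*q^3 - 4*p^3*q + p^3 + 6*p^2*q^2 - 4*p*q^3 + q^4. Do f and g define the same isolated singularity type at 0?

No.

The Hessian of f at 0 is [[0, 0], [0, 0]] with rank 0, so corank 2. A Groebner basis of the Jacobian ideal J(f) in C{p,q} is {p^2/6 + q^4 + q^3/18, p^3, p^2*q - p^2/18 - q^3/54, p^2/6 + p*q^2 + q^3/18}; counting standard monomials gives mu = 7. Corank 2; j^3 = p^3 is a perfect cube, so E-series; the 4-jet and mu = 7 give E_7. The Hessian of g at 0 is [[0, 0], [0, 0]] with rank 0, so corank 2. A Groebner basis of the Jacobian ideal J(g) in C{p,q} is {q^4, p*q^2 - q^3/3, p^2}; counting standard monomials gives mu = 6. Corank 2; j^3 = p^3 is a perfect cube, so E-series; the 4-jet and mu = 6 give E_6. f is E_7 but g is E_6, hence not right-equivalent.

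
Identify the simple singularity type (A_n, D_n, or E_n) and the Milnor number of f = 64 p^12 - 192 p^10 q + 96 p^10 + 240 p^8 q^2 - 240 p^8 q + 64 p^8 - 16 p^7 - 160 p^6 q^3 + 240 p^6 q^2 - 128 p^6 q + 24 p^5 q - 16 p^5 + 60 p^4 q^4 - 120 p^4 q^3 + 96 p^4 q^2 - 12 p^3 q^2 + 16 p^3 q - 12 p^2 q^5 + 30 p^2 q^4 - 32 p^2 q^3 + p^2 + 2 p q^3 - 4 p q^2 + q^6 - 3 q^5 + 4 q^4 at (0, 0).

The Hessian of f at 0 is [[2, 0], [0, 0]] with rank 1, so corank 1. A Groebner basis of the Jacobian ideal J(f) in C{p,q} is {p + q^3 - 2*q^2, p^2, p*q + 2*p - 4*q^2}; counting standard monomials gives mu = 4. Corank 1: A-series; mu = 4 gives A_4.

Type A_4, Milnor number mu = 4.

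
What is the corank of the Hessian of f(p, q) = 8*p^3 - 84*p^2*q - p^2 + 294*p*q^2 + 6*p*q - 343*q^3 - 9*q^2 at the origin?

Hessian at 0 has rank 1.

1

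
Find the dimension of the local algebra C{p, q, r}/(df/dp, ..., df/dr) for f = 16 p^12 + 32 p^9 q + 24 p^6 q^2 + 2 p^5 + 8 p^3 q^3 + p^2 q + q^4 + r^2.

5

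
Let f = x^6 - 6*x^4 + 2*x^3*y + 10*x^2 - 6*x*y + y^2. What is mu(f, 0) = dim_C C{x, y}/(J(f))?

The Hessian of f at 0 is [[20, -6], [-6, 2]] with rank 2, so corank 0. A Groebner basis of the Jacobian ideal J(f) in C{x,y} is {x, y}; counting standard monomials gives mu = 1. Corank 0: nondegenerate Morse point, so A_1.

1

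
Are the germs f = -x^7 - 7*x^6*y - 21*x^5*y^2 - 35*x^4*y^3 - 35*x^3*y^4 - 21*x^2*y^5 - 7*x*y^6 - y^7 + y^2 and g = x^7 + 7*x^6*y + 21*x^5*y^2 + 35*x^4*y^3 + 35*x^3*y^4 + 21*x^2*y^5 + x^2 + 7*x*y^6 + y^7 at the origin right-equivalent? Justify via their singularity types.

Yes.

The Hessian of f at 0 has rank 1. Corank 1: A-series; mu = 6 gives A_6. The Hessian of g at 0 has rank 1. Corank 1: A-series; mu = 6 gives A_6. Both have type A_6, hence right-equivalent.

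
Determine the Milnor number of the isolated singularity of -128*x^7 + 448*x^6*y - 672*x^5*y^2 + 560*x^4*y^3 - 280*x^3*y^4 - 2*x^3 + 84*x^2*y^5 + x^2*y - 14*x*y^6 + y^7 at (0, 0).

8

The Hessian of f at 0 has rank 0. Corank 2; j^3 = -x^2*(2*x - y) has shape L^2 M (L != M), so D-series; mu = 8 gives D_8.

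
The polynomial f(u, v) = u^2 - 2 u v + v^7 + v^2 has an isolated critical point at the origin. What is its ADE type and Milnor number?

Type A_{6}, Milnor number mu = 6.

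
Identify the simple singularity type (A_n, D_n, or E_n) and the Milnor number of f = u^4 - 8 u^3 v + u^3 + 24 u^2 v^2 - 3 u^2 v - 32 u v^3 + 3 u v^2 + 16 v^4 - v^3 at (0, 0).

Type E6, Milnor number mu = 6.

The Hessian of f at 0 has rank 0. Corank 2; j^3 = (u - v)^3 is a perfect cube, so E-series; the 4-jet and mu = 6 give E_6.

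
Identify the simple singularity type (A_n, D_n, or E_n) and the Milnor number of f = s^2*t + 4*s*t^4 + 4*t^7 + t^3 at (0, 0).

Type D_4, Milnor number mu = 4.

The Hessian of f at 0 is [[0, 0], [0, 0]] with rank 0, so corank 2. A Groebner basis of the Jacobian ideal J(f) in C{s,t} is {t^3, s^2 + 3*t^2, s*t}; counting standard monomials gives mu = 4. Corank 2; j^3 = t*(s^2 + t^2) splits into three distinct lines over C (the quadratic factor has nonzero discriminant), so D_4.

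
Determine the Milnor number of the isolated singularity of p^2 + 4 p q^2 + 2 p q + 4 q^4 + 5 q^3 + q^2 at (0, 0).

2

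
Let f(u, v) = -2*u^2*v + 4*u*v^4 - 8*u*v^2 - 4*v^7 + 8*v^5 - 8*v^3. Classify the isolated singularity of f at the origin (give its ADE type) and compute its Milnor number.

The Hessian of f at 0 is [[0, 0], [0, 0]] with rank 0, so corank 2. A Groebner basis of the Jacobian ideal J(f) in C{u,v} is {u^2/6 + u*v^3 + 8*u*v/3 + 14*v^2/3, -u*v + v^4 - 2*v^2, u^3 - 12*u*v^2 - 16*v^3, u^2*v + 4*u*v^2 + 4*v^3}; counting standard monomials gives mu = 8. Corank 2; j^3 = -2*v*(u + 2*v)^2 has shape L^2 M (L != M), so D-series; mu = 8 gives D_8.

Type D_{8}, Milnor number mu = 8.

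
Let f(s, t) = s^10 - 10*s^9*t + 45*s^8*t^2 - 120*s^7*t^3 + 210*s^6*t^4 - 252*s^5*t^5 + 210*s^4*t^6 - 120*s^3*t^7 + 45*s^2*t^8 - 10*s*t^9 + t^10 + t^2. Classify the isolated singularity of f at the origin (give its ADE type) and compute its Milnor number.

Type A9, Milnor number mu = 9.

The Hessian of f at 0 has rank 1. Corank 1: A-series; mu = 9 gives A_9.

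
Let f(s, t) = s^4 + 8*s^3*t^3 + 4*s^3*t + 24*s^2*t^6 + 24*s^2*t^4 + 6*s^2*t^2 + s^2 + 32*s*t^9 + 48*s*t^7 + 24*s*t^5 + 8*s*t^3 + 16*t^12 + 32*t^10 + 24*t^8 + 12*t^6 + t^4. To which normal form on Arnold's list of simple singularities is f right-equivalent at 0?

A_3

The Hessian of f at 0 has rank 1. Corank 1: A-series; mu = 3 gives A_3.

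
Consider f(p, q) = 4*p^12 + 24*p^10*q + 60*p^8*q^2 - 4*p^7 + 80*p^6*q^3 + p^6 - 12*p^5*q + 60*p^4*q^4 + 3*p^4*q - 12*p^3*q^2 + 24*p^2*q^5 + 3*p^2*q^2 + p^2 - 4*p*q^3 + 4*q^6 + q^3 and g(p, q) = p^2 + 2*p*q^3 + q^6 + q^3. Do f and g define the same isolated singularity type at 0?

Yes.

The Hessian of f at 0 has rank 1. Corank 1: A-series; mu = 2 gives A_2. The Hessian of g at 0 has rank 1. Corank 1: A-series; mu = 2 gives A_2. Both have type A_2, hence right-equivalent.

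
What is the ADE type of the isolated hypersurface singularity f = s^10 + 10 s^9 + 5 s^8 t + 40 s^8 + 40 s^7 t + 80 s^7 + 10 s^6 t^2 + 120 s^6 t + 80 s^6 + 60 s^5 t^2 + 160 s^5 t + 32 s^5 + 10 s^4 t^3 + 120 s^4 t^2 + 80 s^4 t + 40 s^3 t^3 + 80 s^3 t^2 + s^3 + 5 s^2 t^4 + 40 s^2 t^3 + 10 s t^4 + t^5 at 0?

E8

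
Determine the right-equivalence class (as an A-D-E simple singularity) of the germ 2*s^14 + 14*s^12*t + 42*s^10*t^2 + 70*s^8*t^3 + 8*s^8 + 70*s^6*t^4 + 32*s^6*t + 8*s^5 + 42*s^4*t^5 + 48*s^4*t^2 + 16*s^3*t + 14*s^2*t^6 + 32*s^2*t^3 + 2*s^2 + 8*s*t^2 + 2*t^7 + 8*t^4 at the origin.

The Hessian of f at 0 has rank 1. Corank 1: A-series; mu = 6 gives A_6.

A_6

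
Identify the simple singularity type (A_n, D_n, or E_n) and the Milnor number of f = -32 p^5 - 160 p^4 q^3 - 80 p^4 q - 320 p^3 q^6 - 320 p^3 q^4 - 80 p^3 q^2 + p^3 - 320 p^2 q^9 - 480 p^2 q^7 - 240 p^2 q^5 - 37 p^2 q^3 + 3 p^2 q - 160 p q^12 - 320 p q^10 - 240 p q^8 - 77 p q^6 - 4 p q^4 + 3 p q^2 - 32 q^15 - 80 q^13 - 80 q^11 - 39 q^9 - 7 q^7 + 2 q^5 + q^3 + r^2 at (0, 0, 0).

Type E8, Milnor number mu = 8.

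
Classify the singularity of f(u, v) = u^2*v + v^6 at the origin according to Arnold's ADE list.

D_7

The Hessian of f at 0 is [[0, 0], [0, 0]] with rank 0, so corank 2. A Groebner basis of the Jacobian ideal J(f) in C{u,v} is {u^2/6 + v^5, u^3, u*v}; counting standard monomials gives mu = 7. Corank 2; j^3 = u^2*v has shape L^2 M (L != M), so D-series; mu = 7 gives D_7.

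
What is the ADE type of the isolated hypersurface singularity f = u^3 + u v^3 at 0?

The Hessian of f at 0 is [[0, 0], [0, 0]] with rank 0, so corank 2. A Groebner basis of the Jacobian ideal J(f) in C{u,v} is {u^3, u*v^2, 3*u^2 + v^3}; counting standard monomials gives mu = 7. Corank 2; j^3 = u^3 is a perfect cube, so E-series; the 4-jet and mu = 7 give E_7.

E7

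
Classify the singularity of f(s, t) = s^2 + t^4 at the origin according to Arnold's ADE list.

A_3

The Hessian of f at 0 has rank 1. Corank 1: A-series; mu = 3 gives A_3.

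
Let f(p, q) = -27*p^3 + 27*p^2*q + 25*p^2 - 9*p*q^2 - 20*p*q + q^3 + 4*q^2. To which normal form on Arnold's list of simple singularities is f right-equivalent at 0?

A_2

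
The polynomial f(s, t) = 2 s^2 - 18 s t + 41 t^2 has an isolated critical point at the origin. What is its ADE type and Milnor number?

The Hessian of f at 0 is [[4, -18], [-18, 82]] with rank 2, so corank 0. A Groebner basis of the Jacobian ideal J(f) in C{s,t} is {s, t}; counting standard monomials gives mu = 1. Corank 0: nondegenerate Morse point, so A_1.

Type A_{1}, Milnor number mu = 1.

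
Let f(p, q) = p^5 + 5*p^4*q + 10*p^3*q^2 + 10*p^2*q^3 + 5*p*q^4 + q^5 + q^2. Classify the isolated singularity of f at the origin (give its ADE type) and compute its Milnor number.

The Hessian of f at 0 has rank 1. Corank 1: A-series; mu = 4 gives A_4.

Type A4, Milnor number mu = 4.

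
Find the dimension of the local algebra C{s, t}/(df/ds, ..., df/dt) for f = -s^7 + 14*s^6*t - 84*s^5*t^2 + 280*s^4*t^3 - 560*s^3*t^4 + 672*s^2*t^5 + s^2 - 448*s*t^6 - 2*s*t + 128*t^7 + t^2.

6

The Hessian of f at 0 is [[2, -2], [-2, 2]] with rank 1, so corank 1. A Groebner basis of the Jacobian ideal J(f) in C{s,t} is {t^6, s - t}; counting standard monomials gives mu = 6. Corank 1: A-series; mu = 6 gives A_6.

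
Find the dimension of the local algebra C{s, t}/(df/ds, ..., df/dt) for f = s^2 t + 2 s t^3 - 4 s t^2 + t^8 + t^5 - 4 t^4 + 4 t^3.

The Hessian of f at 0 has rank 0. Corank 2; j^3 = t*(s - 2*t)^2 has shape L^2 M (L != M), so D-series; mu = 9 gives D_9.

9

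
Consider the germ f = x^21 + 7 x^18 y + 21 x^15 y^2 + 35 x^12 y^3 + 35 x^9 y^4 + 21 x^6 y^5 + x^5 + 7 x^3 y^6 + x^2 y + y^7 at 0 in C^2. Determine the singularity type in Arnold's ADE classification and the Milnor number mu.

Type D8, Milnor number mu = 8.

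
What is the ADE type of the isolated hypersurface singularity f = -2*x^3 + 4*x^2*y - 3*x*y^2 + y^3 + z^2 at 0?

The Hessian of f at 0 has rank 1. Corank 2; j^3 = -(x - y)*(2*x^2 - 2*x*y + y^2) splits into three distinct lines over C (the quadratic factor has nonzero discriminant), so D_4.

D_4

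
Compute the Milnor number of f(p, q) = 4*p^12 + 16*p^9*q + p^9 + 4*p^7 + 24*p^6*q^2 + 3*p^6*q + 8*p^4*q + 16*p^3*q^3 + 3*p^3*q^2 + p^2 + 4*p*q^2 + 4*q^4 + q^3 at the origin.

2

The Hessian of f at 0 is [[2, 0], [0, 0]] with rank 1, so corank 1. A Groebner basis of the Jacobian ideal J(f) in C{p,q} is {q^2, p}; counting standard monomials gives mu = 2. Corank 1: A-series; mu = 2 gives A_2.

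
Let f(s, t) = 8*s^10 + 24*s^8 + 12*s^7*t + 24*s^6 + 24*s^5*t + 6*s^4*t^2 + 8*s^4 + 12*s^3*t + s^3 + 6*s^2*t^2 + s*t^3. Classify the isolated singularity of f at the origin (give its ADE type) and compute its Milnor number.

The Hessian of f at 0 has rank 0. Corank 2; j^3 = s^3 is a perfect cube, so E-series; the 4-jet and mu = 7 give E_7.

Type E7, Milnor number mu = 7.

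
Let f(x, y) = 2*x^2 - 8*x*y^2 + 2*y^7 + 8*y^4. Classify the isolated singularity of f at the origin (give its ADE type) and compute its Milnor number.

Type A_{6}, Milnor number mu = 6.

The Hessian of f at 0 has rank 1. Corank 1: A-series; mu = 6 gives A_6.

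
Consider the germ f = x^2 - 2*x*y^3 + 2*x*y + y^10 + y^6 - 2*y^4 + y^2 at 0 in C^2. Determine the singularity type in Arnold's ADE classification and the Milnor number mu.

Type A_9, Milnor number mu = 9.

The Hessian of f at 0 has rank 1. Corank 1: A-series; mu = 9 gives A_9.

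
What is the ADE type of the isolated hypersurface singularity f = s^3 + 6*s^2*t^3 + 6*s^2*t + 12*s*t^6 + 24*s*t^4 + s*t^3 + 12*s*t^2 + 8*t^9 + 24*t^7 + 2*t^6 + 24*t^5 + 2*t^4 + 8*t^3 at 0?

E7

The Hessian of f at 0 has rank 0. Corank 2; j^3 = (s + 2*t)^3 is a perfect cube, so E-series; the 4-jet and mu = 7 give E_7.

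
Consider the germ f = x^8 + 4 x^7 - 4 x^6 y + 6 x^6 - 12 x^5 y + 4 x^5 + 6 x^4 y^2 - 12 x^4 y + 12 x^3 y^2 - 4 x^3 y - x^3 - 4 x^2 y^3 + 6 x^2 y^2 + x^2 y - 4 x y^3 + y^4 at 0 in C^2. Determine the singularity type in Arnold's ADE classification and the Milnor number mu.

The Hessian of f at 0 is [[0, 0], [0, 0]] with rank 0, so corank 2. A Groebner basis of the Jacobian ideal J(f) in C{x,y} is {x*y^2, x*y/4 + y^3, x^2 - x*y}; counting standard monomials gives mu = 5. Corank 2; j^3 = -x^2*(x - y) has shape L^2 M (L != M), so D-series; mu = 5 gives D_5.

Type D5, Milnor number mu = 5.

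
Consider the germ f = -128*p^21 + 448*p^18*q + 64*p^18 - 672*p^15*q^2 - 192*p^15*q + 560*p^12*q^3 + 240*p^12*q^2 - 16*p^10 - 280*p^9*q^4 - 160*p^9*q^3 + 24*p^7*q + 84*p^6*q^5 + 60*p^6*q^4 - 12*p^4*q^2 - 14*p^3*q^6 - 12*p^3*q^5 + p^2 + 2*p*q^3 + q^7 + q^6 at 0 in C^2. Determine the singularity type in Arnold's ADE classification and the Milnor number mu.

Type A_{6}, Milnor number mu = 6.

The Hessian of f at 0 is [[2, 0], [0, 0]] with rank 1, so corank 1. A Groebner basis of the Jacobian ideal J(f) in C{p,q} is {p + q^3, p^2}; counting standard monomials gives mu = 6. Corank 1: A-series; mu = 6 gives A_6.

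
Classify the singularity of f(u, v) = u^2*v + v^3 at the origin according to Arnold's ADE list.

D4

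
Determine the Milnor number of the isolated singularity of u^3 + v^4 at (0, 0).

The Hessian of f at 0 has rank 0. Corank 2; j^3 = u^3 is a perfect cube, so E-series; the 4-jet and mu = 6 give E_6.

6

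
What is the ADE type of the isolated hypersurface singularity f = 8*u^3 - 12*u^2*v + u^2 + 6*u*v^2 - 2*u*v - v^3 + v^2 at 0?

The Hessian of f at 0 has rank 1. Corank 1: A-series; mu = 2 gives A_2.

A_{2}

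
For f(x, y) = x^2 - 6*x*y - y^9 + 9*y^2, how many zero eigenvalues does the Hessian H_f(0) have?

1

Hessian at 0 has rank 1.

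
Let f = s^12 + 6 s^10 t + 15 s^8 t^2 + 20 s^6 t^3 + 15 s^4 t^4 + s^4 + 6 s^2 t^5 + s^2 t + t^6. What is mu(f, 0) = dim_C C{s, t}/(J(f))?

The Hessian of f at 0 has rank 0. Corank 2; j^3 = s^2*t has shape L^2 M (L != M), so D-series; mu = 7 gives D_7.

7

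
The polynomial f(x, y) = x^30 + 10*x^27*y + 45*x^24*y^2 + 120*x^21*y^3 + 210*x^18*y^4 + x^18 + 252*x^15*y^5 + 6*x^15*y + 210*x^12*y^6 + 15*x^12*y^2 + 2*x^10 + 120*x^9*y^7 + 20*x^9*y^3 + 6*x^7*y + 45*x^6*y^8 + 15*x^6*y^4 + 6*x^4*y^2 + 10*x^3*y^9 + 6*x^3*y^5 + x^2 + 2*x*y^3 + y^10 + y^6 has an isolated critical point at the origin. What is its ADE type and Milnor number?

Type A_{9}, Milnor number mu = 9.

The Hessian of f at 0 has rank 1. Corank 1: A-series; mu = 9 gives A_9.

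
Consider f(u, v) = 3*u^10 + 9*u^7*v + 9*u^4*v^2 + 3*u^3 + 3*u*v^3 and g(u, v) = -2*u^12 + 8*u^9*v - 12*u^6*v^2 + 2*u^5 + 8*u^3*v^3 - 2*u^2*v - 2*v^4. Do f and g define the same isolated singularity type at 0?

No.

The Hessian of f at 0 has rank 0. Corank 2; j^3 = 3*u^3 is a perfect cube, so E-series; the 4-jet and mu = 7 give E_7. The Hessian of g at 0 has rank 0. Corank 2; j^3 = -2*u^2*v has shape L^2 M (L != M), so D-series; mu = 5 gives D_5. f is E_7 but g is D_5, hence not right-equivalent.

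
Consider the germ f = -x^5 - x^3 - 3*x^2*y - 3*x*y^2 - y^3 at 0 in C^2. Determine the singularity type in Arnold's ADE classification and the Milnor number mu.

The Hessian of f at 0 is [[0, 0], [0, 0]] with rank 0, so corank 2. A Groebner basis of the Jacobian ideal J(f) in C{x,y} is {y^5, x*y^3 + 3*y^4/4, x^2 + 2*x*y + y^2}; counting standard monomials gives mu = 8. Corank 2; j^3 = -(x + y)^3 is a perfect cube, so E-series; the 5-jet and mu = 8 give E_8.

Type E8, Milnor number mu = 8.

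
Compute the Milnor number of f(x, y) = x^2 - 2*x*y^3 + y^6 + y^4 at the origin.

The Hessian of f at 0 has rank 1. Corank 1: A-series; mu = 3 gives A_3.

3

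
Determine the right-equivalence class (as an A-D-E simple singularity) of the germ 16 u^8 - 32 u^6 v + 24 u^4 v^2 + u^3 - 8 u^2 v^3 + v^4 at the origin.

The Hessian of f at 0 has rank 0. Corank 2; j^3 = u^3 is a perfect cube, so E-series; the 4-jet and mu = 6 give E_6.

E_6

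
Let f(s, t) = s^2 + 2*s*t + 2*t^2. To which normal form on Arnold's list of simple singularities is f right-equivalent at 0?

A_1

The Hessian of f at 0 is [[2, 2], [2, 4]] with rank 2, so corank 0. A Groebner basis of the Jacobian ideal J(f) in C{s,t} is {s, t}; counting standard monomials gives mu = 1. Corank 0: nondegenerate Morse point, so A_1.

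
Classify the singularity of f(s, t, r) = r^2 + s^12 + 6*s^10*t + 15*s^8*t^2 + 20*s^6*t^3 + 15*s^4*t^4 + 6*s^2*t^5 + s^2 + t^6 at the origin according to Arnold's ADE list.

A_{5}

The Hessian of f at 0 has rank 2. Corank 1: A-series; mu = 5 gives A_5.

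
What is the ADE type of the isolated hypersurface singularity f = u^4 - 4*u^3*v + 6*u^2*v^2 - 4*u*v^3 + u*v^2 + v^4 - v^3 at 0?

D_5

The Hessian of f at 0 has rank 0. Corank 2; j^3 = v^2*(u - v) has shape L^2 M (L != M), so D-series; mu = 5 gives D_5.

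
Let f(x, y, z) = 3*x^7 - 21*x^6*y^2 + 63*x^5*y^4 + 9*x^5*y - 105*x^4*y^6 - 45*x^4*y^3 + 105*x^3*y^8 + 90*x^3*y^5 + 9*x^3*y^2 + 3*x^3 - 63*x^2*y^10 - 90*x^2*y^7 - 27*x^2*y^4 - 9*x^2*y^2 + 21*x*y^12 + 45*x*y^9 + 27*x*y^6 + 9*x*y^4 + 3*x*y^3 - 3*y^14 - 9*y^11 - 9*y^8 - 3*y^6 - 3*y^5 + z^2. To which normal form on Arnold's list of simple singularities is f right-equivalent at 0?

The Hessian of f at 0 is [[0, 0, 0], [0, 0, 0], [0, 0, 2]] with rank 1, so corank 2. A Groebner basis of the Jacobian ideal J(f) in C{x,y,z} is {-x^2 + y^4 - y^3/3, x^3, x^2*y + x^2/3 + y^3/9, -x^2 + x*y^2 - y^3/3, z}; counting standard monomials gives mu = 7. Corank 2; j^3 = 3*x^3 is a perfect cube, so E-series; the 4-jet and mu = 7 give E_7.

E7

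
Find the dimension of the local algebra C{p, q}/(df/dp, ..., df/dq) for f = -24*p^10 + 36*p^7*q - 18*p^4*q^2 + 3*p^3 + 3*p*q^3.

7

The Hessian of f at 0 is [[0, 0], [0, 0]] with rank 0, so corank 2. A Groebner basis of the Jacobian ideal J(f) in C{p,q} is {p^3, p*q^2, 3*p^2 + q^3}; counting standard monomials gives mu = 7. Corank 2; j^3 = 3*p^3 is a perfect cube, so E-series; the 4-jet and mu = 7 give E_7.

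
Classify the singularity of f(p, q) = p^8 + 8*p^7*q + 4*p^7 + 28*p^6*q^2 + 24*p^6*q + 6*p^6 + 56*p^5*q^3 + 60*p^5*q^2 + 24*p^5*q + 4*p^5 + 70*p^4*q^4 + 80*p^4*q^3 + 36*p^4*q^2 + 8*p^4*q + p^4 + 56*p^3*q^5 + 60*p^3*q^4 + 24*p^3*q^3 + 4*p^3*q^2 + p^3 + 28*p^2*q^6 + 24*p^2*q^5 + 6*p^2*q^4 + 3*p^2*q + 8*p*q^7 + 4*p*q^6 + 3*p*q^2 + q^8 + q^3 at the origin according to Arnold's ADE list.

The Hessian of f at 0 is [[0, 0], [0, 0]] with rank 0, so corank 2. A Groebner basis of the Jacobian ideal J(f) in C{p,q} is {q^4, p*q^2 + 2*q^3/3, p^2 + 2*p*q + q^2}; counting standard monomials gives mu = 6. Corank 2; j^3 = (p + q)^3 is a perfect cube, so E-series; the 4-jet and mu = 6 give E_6.

E_{6}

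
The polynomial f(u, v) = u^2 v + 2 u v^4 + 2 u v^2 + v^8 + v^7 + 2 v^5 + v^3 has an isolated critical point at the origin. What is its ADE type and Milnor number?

Type D_{9}, Milnor number mu = 9.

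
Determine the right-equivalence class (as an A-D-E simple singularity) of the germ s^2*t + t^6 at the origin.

D_{7}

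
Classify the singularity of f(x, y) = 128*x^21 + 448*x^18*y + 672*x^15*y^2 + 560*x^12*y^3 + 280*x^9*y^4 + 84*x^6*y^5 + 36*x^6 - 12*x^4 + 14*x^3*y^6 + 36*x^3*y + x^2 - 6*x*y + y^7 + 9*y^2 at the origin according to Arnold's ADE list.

A6

The Hessian of f at 0 is [[2, -6], [-6, 18]] with rank 1, so corank 1. A Groebner basis of the Jacobian ideal J(f) in C{x,y} is {-x*y/162 + y^4 + y^2/54, x*y^2 - x/162 - 2*y^3 + y/54, x^2 - 6*x*y + 9*y^2}; counting standard monomials gives mu = 6. Corank 1: A-series; mu = 6 gives A_6.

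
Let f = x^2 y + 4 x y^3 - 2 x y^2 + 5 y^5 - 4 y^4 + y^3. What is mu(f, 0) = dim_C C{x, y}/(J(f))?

The Hessian of f at 0 has rank 0. Corank 2; j^3 = y*(x - y)^2 has shape L^2 M (L != M), so D-series; mu = 6 gives D_6.

6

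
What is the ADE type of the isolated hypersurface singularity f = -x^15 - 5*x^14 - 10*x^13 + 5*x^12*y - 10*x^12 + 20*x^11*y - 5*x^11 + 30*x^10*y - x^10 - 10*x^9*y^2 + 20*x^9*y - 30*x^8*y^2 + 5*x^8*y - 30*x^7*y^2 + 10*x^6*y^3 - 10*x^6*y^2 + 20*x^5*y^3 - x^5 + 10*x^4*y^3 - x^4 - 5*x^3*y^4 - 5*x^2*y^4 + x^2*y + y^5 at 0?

D6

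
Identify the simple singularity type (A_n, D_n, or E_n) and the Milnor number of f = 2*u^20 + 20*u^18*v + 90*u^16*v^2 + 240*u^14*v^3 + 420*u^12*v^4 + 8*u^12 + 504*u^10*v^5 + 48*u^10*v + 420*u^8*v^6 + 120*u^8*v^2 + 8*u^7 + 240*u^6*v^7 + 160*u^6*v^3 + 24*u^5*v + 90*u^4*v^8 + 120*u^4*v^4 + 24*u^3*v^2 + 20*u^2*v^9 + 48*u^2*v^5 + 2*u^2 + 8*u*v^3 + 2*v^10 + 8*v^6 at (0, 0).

Type A_9, Milnor number mu = 9.

The Hessian of f at 0 has rank 1. Corank 1: A-series; mu = 9 gives A_9.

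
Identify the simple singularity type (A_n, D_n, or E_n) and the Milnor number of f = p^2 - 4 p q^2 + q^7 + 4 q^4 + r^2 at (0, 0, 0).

The Hessian of f at 0 has rank 2. Corank 1: A-series; mu = 6 gives A_6.

Type A_6, Milnor number mu = 6.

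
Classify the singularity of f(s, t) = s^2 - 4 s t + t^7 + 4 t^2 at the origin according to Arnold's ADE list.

A_{6}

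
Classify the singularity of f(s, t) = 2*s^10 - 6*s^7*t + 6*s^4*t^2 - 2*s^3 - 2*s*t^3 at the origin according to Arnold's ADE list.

E_{7}

The Hessian of f at 0 has rank 0. Corank 2; j^3 = -2*s^3 is a perfect cube, so E-series; the 4-jet and mu = 7 give E_7.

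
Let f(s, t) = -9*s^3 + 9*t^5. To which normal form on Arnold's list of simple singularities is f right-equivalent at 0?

E8

The Hessian of f at 0 has rank 0. Corank 2; j^3 = -9*s^3 is a perfect cube, so E-series; the 5-jet and mu = 8 give E_8.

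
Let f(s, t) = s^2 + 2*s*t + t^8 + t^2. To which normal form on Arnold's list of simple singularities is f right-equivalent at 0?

A_{7}

The Hessian of f at 0 has rank 1. Corank 1: A-series; mu = 7 gives A_7.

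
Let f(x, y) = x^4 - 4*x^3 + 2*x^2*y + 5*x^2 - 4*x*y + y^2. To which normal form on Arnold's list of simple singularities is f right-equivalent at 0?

A_{1}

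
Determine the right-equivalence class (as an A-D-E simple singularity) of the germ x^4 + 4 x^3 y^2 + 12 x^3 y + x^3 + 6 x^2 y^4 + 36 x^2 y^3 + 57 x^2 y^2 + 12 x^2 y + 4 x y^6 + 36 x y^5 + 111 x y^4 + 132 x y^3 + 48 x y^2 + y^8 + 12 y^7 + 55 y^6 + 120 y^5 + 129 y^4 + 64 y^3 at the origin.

E_6

The Hessian of f at 0 has rank 0. Corank 2; j^3 = (x + 4*y)^3 is a perfect cube, so E-series; the 4-jet and mu = 6 give E_6.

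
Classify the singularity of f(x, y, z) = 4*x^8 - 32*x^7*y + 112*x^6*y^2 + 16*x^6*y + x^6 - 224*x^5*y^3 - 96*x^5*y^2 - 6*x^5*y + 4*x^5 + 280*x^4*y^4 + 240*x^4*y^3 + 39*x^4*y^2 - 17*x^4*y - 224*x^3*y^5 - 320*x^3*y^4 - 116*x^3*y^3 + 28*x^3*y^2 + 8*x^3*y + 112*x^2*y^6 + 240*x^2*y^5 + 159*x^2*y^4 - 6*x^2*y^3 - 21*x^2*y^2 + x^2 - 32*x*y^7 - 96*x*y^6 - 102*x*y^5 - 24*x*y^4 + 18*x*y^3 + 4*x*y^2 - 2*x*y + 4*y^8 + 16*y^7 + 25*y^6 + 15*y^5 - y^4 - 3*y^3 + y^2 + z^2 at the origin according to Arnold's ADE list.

A2

The Hessian of f at 0 is [[2, -2, 0], [-2, 2, 0], [0, 0, 2]] with rank 2, so corank 1. A Groebner basis of the Jacobian ideal J(f) in C{x,y,z} is {y^2, x - y, z}; counting standard monomials gives mu = 2. Corank 1: A-series; mu = 2 gives A_2.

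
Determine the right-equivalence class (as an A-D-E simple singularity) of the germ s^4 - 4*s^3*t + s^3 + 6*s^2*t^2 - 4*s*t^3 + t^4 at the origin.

E_{6}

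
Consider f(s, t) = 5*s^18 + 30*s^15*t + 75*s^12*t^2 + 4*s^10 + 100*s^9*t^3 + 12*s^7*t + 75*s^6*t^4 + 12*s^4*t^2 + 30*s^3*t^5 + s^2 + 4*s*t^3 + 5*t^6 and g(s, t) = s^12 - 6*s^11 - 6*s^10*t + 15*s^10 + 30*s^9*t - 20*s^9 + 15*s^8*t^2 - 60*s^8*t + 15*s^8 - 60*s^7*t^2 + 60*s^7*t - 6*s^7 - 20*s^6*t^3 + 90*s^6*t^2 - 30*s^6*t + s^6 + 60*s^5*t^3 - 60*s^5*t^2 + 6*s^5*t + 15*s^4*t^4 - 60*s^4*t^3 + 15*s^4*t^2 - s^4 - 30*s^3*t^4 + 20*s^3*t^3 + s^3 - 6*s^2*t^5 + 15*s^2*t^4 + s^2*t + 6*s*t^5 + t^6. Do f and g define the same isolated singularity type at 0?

No.

The Hessian of f at 0 has rank 1. Corank 1: A-series; mu = 5 gives A_5. The Hessian of g at 0 has rank 0. Corank 2; j^3 = s^2*(s + t) has shape L^2 M (L != M), so D-series; mu = 7 gives D_7. f is A_5 but g is D_7, hence not right-equivalent.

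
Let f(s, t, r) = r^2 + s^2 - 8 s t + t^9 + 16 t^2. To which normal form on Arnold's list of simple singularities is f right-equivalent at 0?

A_8

The Hessian of f at 0 is [[2, -8, 0], [-8, 32, 0], [0, 0, 2]] with rank 2, so corank 1. A Groebner basis of the Jacobian ideal J(f) in C{s,t,r} is {t^8, s - 4*t, r}; counting standard monomials gives mu = 8. Corank 1: A-series; mu = 8 gives A_8.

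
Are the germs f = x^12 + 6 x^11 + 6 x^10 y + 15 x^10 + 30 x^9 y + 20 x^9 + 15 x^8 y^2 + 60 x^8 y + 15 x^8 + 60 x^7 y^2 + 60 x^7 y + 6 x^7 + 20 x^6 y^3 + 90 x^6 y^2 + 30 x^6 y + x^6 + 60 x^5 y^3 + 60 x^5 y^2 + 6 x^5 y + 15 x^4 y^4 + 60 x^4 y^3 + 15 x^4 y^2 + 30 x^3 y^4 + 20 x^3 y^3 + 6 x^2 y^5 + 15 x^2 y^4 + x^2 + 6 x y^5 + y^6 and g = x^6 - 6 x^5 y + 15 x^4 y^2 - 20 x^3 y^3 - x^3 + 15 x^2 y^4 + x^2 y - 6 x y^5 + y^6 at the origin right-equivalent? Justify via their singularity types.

No.

The Hessian of f at 0 has rank 1. Corank 1: A-series; mu = 5 gives A_5. The Hessian of g at 0 has rank 0. Corank 2; j^3 = -x^2*(x - y) has shape L^2 M (L != M), so D-series; mu = 7 gives D_7. f is A_5 but g is D_7, hence not right-equivalent.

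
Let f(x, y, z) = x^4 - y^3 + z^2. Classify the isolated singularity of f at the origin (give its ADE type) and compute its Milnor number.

Type E_{6}, Milnor number mu = 6.

The Hessian of f at 0 is [[0, 0, 0], [0, 0, 0], [0, 0, 2]] with rank 1, so corank 2. A Groebner basis of the Jacobian ideal J(f) in C{x,y,z} is {x^3, y^2, z}; counting standard monomials gives mu = 6. Corank 2; j^3 = -y^3 is a perfect cube, so E-series; the 4-jet and mu = 6 give E_6.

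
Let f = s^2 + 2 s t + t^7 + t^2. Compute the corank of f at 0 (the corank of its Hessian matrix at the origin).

1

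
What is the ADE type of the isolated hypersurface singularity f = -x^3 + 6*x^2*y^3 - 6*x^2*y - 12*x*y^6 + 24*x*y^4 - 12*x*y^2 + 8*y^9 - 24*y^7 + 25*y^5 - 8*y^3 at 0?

E_{8}

The Hessian of f at 0 has rank 0. Corank 2; j^3 = -(x + 2*y)^3 is a perfect cube, so E-series; the 5-jet and mu = 8 give E_8.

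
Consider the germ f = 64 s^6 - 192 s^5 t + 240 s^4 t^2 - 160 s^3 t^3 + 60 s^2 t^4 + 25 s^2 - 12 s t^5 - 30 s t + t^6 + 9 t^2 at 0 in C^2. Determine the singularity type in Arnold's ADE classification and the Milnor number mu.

The Hessian of f at 0 has rank 1. Corank 1: A-series; mu = 5 gives A_5.

Type A_{5}, Milnor number mu = 5.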